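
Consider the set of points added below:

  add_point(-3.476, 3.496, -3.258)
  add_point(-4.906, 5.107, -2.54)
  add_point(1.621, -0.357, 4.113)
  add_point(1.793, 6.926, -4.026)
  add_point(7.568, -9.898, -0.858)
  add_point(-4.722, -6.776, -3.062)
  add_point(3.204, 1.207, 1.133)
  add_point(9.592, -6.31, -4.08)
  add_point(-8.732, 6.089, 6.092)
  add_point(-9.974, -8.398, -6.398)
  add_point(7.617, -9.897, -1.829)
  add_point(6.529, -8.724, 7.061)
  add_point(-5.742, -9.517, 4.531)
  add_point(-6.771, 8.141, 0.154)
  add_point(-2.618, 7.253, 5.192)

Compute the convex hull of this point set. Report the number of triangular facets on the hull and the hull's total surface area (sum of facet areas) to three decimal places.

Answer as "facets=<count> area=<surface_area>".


Points on the hull: [1, 3, 4, 6, 7, 8, 9, 10, 11, 12, 13, 14] (12 of 15).

Area of each hull facet:
  f1: (p8, p13, p9) → 59.4785
  f2: (p3, p7, p9) → 138.8061
  f3: (p10, p7, p9) → 41.5248
  f4: (p12, p8, p9) → 93.7594
  f5: (p12, p8, p11) → 99.7035
  f6: (p12, p10, p9) → 86.8978
  f7: (p1, p13, p9) → 25.9277
  f8: (p1, p3, p9) → 45.9602
  f9: (p1, p3, p13) → 14.8693
  f10: (p6, p11, p7) → 58.7471
  f11: (p6, p3, p7) → 41.8397
  f12: (p4, p11, p7) → 17.5687
  f13: (p4, p10, p7) → 1.9629
  f14: (p4, p12, p11) → 50.5062
  f15: (p4, p12, p10) → 6.3328
  f16: (p14, p6, p3) → 34.8288
  f17: (p14, p8, p13) → 18.1934
  f18: (p14, p3, p13) → 30.6761
  f19: (p14, p8, p11) → 55.3871
  f20: (p14, p6, p11) → 48.8012
Σ area = 971.771

Euler: V−E+F = 12−30+20 = 2.

facets=20 area=971.771


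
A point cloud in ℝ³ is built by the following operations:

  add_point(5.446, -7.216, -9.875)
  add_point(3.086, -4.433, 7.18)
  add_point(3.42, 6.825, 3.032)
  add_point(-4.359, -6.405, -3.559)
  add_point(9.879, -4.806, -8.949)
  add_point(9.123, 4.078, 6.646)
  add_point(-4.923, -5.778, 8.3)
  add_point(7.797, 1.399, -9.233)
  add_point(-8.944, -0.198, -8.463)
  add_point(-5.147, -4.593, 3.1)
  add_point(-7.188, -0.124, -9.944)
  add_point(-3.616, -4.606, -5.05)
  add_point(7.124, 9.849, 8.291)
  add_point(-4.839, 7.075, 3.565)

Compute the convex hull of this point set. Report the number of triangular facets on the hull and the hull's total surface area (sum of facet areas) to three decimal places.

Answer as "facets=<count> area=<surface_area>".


Extreme-point indices: [0, 1, 3, 4, 5, 6, 7, 8, 10, 12, 13] — 11 of 14 on the boundary.

Triangle areas on the boundary:
  f1: (p13, p6, p8) → 98.5792
  f2: (p13, p6, p12) → 89.8365
  f3: (p7, p13, p12) → 118.2871
  f4: (p0, p7, p4) → 16.5803
  f5: (p1, p6, p12) → 55.5807
  f6: (p1, p0, p4) → 44.3295
  f7: (p1, p0, p6) → 69.4082
  f8: (p10, p13, p8) → 16.0570
  f9: (p10, p7, p13) → 113.3829
  f10: (p10, p0, p7) → 62.9360
  f11: (p3, p6, p8) → 47.8165
  f12: (p3, p0, p6) → 56.5003
  f13: (p3, p10, p8) → 10.5058
  f14: (p3, p10, p0) → 54.7785
  f15: (p5, p1, p4) → 88.4516
  f16: (p5, p1, p12) → 27.6546
  f17: (p5, p7, p4) → 52.7193
  f18: (p5, p7, p12) → 47.2472
Σ area = 1070.651

Euler: V−E+F = 11−27+18 = 2.

facets=18 area=1070.651


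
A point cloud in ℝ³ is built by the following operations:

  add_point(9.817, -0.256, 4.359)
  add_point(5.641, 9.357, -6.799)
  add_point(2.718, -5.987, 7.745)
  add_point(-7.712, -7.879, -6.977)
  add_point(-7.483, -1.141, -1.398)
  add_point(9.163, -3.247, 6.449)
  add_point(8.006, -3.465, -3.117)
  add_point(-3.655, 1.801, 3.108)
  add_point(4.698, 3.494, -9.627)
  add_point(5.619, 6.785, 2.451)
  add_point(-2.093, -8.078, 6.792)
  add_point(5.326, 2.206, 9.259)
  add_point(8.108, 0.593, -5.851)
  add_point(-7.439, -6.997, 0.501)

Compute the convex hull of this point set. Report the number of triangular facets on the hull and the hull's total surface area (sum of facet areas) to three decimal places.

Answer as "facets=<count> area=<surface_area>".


facets=24 area=894.642

14 of the 14 inputs are extreme points: [0, 1, 2, 3, 4, 5, 6, 7, 8, 9, 10, 11, 12, 13].

Area of each hull facet:
  f1: (p6, p10, p3) → 103.0634
  f2: (p4, p1, p3) → 74.0970
  f3: (p5, p11, p0) → 12.8120
  f4: (p5, p6, p0) → 15.2576
  f5: (p5, p6, p10) → 58.8046
  f6: (p8, p1, p3) → 43.4078
  f7: (p8, p6, p3) → 81.3679
  f8: (p12, p1, p0) → 46.3271
  f9: (p12, p6, p0) → 20.0725
  f10: (p12, p8, p1) → 19.1981
  f11: (p12, p8, p6) → 9.3360
  f12: (p7, p4, p1) → 50.9064
  f13: (p7, p10, p11) → 55.7040
  f14: (p13, p10, p3) → 20.4620
  f15: (p13, p4, p3) → 22.7480
  f16: (p13, p7, p10) → 39.0334
  f17: (p13, p7, p4) → 19.8788
  f18: (p2, p10, p11) → 17.3066
  f19: (p2, p5, p11) → 24.8762
  f20: (p2, p5, p10) → 6.7379
  f21: (p9, p7, p1) → 49.7310
  f22: (p9, p7, p11) → 40.6193
  f23: (p9, p1, p0) → 36.2552
  f24: (p9, p11, p0) → 26.6396
Σ area = 894.642

Check V−E+F: 14 − 36 + 24 = 2.


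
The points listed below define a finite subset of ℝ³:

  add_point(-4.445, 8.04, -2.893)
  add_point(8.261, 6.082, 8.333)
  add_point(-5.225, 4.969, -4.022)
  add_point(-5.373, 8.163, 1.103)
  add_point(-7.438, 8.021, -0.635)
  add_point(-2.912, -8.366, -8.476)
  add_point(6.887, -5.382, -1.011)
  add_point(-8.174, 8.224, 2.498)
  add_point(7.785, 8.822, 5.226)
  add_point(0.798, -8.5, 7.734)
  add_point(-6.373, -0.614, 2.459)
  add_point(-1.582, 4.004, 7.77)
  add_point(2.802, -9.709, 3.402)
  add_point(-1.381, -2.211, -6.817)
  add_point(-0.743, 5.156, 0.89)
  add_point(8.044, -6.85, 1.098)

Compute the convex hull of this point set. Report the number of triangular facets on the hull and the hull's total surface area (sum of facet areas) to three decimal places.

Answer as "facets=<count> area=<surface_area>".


Extreme-point indices: [0, 1, 2, 4, 5, 6, 7, 8, 9, 10, 11, 12, 13, 15] — 14 of 16 on the boundary.

Facet areas (half cross-product norm):
  f1: (p15, p5, p12) → 42.3931
  f2: (p9, p5, p12) → 26.3756
  f3: (p9, p15, p1) → 72.7514
  f4: (p9, p15, p12) → 13.2576
  f5: (p11, p1, p7) → 37.2495
  f6: (p11, p9, p7) → 49.4175
  f7: (p11, p9, p1) → 64.1115
  f8: (p10, p5, p7) → 49.8514
  f9: (p10, p9, p7) → 34.3367
  f10: (p10, p9, p5) → 81.0970
  f11: (p8, p1, p7) → 32.9990
  f12: (p8, p0, p7) → 48.1924
  f13: (p8, p15, p1) → 30.2228
  f14: (p4, p5, p7) → 25.8350
  f15: (p4, p0, p7) → 3.8787
  f16: (p6, p15, p5) → 13.7886
  f17: (p6, p8, p15) → 21.6404
  f18: (p13, p8, p0) → 83.7544
  f19: (p13, p6, p5) → 34.6823
  f20: (p13, p6, p8) → 82.2674
  f21: (p2, p4, p5) → 19.3967
  f22: (p2, p4, p0) → 6.3051
  f23: (p2, p13, p5) → 18.3190
  f24: (p2, p13, p0) → 9.2963
Σ area = 901.419

Check V−E+F: 14 − 36 + 24 = 2.

facets=24 area=901.419


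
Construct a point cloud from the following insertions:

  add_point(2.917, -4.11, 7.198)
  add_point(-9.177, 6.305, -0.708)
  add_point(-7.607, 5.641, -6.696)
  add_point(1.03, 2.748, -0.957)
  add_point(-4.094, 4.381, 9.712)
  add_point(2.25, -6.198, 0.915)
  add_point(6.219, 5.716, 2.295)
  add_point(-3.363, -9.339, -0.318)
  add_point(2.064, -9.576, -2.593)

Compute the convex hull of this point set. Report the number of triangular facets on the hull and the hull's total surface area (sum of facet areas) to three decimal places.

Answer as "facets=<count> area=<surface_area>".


facets=10 area=660.709

Extreme-point indices: [0, 1, 2, 4, 6, 7, 8] — 7 of 9 on the boundary.

Triangle areas on the boundary:
  f1: (p4, p6, p1) → 73.7923
  f2: (p2, p6, p1) → 48.7537
  f3: (p2, p8, p6) → 126.7736
  f4: (p7, p4, p1) → 92.7787
  f5: (p7, p2, p1) → 51.2528
  f6: (p7, p2, p8) → 49.1757
  f7: (p0, p8, p6) → 64.3372
  f8: (p0, p4, p6) → 60.1559
  f9: (p0, p7, p8) → 31.7321
  f10: (p0, p7, p4) → 61.9570
Σ area = 660.709

Check V−E+F: 7 − 15 + 10 = 2.


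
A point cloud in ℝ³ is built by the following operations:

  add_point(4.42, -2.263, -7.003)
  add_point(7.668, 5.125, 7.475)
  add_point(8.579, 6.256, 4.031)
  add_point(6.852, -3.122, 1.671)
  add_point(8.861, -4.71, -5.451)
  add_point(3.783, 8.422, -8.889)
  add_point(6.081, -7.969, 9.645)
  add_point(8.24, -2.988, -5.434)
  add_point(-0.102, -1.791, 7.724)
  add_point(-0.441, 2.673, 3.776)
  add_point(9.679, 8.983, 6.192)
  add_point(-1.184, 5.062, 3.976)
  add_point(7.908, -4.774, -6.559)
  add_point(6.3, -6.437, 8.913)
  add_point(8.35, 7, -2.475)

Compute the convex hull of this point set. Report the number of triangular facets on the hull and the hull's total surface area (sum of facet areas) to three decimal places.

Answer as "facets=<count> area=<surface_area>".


Points on the hull: [0, 1, 4, 5, 6, 8, 9, 10, 11, 12, 14] (11 of 15).

Per-facet area ½‖(b−a)×(c−a)‖:
  f1: (p5, p10, p11) → 81.1933
  f2: (p0, p5, p11) → 71.6778
  f3: (p8, p0, p6) → 68.9539
  f4: (p4, p6, p10) → 125.6069
  f5: (p1, p6, p10) → 11.0098
  f6: (p1, p8, p6) → 46.4956
  f7: (p1, p10, p11) → 20.4963
  f8: (p1, p8, p11) → 35.8415
  f9: (p9, p0, p11) → 13.4712
  f10: (p9, p8, p11) → 5.5202
  f11: (p9, p8, p0) → 37.0586
  f12: (p12, p0, p6) → 35.6245
  f13: (p12, p4, p6) → 9.1462
  f14: (p12, p0, p5) → 18.1105
  f15: (p12, p4, p5) → 9.8558
  f16: (p14, p5, p10) → 20.6857
  f17: (p14, p4, p10) → 48.6887
  f18: (p14, p4, p5) → 48.3793
Σ area = 707.816

Euler: V−E+F = 11−27+18 = 2.

facets=18 area=707.816


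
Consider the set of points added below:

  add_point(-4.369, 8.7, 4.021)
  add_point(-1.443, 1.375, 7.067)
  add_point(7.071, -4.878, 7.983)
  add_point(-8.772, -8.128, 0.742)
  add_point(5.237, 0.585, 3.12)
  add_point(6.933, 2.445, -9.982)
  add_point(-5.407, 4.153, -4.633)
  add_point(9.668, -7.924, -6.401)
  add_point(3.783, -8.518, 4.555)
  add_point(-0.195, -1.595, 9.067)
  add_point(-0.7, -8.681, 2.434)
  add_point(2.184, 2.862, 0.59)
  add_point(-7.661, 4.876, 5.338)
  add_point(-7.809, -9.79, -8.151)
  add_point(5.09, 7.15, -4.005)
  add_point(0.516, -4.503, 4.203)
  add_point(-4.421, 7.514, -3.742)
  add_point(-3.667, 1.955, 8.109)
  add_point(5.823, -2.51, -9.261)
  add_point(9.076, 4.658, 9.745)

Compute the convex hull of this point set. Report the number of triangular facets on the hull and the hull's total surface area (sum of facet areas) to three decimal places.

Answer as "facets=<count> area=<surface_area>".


Points on the hull: [0, 2, 3, 5, 6, 7, 8, 9, 10, 12, 13, 14, 16, 17, 18, 19] (16 of 20).

Per-facet area ½‖(b−a)×(c−a)‖:
  f1: (p2, p19, p7) → 69.7148
  f2: (p17, p19, p0) → 51.9629
  f3: (p5, p19, p7) → 109.6430
  f4: (p8, p2, p7) → 36.3802
  f5: (p8, p13, p7) → 101.4591
  f6: (p12, p17, p3) → 37.8312
  f7: (p12, p17, p0) → 14.7637
  f8: (p12, p13, p3) → 54.9464
  f9: (p9, p2, p19) → 38.7344
  f10: (p9, p17, p19) → 27.8242
  f11: (p9, p17, p3) → 33.6653
  f12: (p9, p8, p3) → 57.5280
  f13: (p9, p8, p2) → 23.7228
  f14: (p18, p13, p7) → 55.7958
  f15: (p18, p5, p7) → 13.8643
  f16: (p18, p5, p13) → 30.0422
  f17: (p16, p12, p0) → 20.2901
  f18: (p14, p19, p0) → 84.0691
  f19: (p14, p5, p19) → 47.3078
  f20: (p14, p16, p0) → 37.3746
  f21: (p14, p16, p5) → 35.7789
  f22: (p10, p13, p3) → 37.4676
  f23: (p10, p8, p3) → 5.1823
  f24: (p10, p8, p13) → 16.3021
  f25: (p6, p5, p13) → 98.6148
  f26: (p6, p16, p5) → 24.4856
  f27: (p6, p12, p13) → 72.0131
  f28: (p6, p16, p12) → 17.9528
Σ area = 1254.717

Euler characteristic 16−42+28 = 2 ✓

facets=28 area=1254.717


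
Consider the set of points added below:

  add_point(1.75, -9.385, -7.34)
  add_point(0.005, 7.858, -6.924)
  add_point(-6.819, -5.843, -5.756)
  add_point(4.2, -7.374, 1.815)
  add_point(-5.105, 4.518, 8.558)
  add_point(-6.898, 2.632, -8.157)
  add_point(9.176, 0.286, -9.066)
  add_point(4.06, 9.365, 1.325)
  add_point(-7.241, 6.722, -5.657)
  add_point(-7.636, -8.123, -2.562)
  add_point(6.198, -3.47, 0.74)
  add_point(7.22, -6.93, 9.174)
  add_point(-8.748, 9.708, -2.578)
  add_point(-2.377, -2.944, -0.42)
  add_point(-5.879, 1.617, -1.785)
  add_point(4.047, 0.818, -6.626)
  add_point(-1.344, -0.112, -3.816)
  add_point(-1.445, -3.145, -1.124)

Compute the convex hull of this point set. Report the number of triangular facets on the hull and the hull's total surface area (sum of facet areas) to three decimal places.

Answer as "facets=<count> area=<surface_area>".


Hull vertices (11/18): indices [0, 1, 2, 4, 5, 6, 7, 8, 9, 11, 12].

Facet areas (half cross-product norm):
  f1: (p11, p0, p6) → 106.6809
  f2: (p9, p11, p0) → 91.9103
  f3: (p5, p0, p6) → 87.3079
  f4: (p5, p9, p12) → 51.4501
  f5: (p7, p11, p6) → 128.6439
  f6: (p1, p5, p6) → 51.7779
  f7: (p1, p7, p12) → 46.2949
  f8: (p1, p7, p6) → 56.1335
  f9: (p2, p9, p0) → 18.7471
  f10: (p2, p5, p0) → 39.1879
  f11: (p2, p5, p9) → 11.4205
  f12: (p4, p7, p12) → 72.4807
  f13: (p4, p7, p11) → 103.0406
  f14: (p4, p9, p12) → 103.7431
  f15: (p4, p9, p11) → 132.9941
  f16: (p8, p5, p12) → 3.8750
  f17: (p8, p1, p12) → 15.9246
  f18: (p8, p1, p5) → 17.8780
Σ area = 1139.491

Euler: V−E+F = 11−27+18 = 2.

facets=18 area=1139.491


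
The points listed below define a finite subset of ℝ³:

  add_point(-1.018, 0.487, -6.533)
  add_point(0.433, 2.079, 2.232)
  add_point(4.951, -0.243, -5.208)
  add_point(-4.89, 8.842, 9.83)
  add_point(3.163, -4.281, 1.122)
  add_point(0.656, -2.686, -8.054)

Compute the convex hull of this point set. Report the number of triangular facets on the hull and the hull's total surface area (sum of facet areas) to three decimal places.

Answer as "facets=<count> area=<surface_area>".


facets=6 area=263.737

5 of the 6 inputs are extreme points: [0, 2, 3, 4, 5].

Facet areas (half cross-product norm):
  f1: (p4, p2, p3) → 67.7610
  f2: (p4, p5, p3) → 83.0717
  f3: (p4, p5, p2) → 22.0042
  f4: (p0, p2, p3) → 57.6866
  f5: (p0, p5, p3) → 22.3764
  f6: (p0, p5, p2) → 10.8372
Σ area = 263.737

Euler: V−E+F = 5−9+6 = 2.


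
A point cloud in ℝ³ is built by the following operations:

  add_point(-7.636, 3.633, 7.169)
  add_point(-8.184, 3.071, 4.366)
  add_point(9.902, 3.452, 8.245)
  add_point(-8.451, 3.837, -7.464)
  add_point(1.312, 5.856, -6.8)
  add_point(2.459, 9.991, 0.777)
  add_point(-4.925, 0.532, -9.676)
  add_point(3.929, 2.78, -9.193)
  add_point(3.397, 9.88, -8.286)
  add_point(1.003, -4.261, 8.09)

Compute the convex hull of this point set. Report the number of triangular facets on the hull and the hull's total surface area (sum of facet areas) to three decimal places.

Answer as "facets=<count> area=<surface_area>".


Hull vertices (9/10): indices [0, 1, 2, 3, 5, 6, 7, 8, 9].

Facet areas (half cross-product norm):
  f1: (p8, p6, p3) → 33.3844
  f2: (p0, p9, p2) → 68.6528
  f3: (p7, p8, p2) → 65.6185
  f4: (p7, p8, p6) → 32.3041
  f5: (p7, p9, p2) → 104.2399
  f6: (p7, p6, p9) → 84.7727
  f7: (p1, p0, p3) → 5.2576
  f8: (p1, p0, p9) → 17.0239
  f9: (p1, p6, p3) → 29.3977
  f10: (p1, p6, p9) → 90.2181
  f11: (p5, p8, p2) → 47.9156
  f12: (p5, p0, p2) → 83.6619
  f13: (p5, p8, p3) → 60.0487
  f14: (p5, p0, p3) → 89.2395
Σ area = 811.735

Euler: V−E+F = 9−21+14 = 2.

facets=14 area=811.735


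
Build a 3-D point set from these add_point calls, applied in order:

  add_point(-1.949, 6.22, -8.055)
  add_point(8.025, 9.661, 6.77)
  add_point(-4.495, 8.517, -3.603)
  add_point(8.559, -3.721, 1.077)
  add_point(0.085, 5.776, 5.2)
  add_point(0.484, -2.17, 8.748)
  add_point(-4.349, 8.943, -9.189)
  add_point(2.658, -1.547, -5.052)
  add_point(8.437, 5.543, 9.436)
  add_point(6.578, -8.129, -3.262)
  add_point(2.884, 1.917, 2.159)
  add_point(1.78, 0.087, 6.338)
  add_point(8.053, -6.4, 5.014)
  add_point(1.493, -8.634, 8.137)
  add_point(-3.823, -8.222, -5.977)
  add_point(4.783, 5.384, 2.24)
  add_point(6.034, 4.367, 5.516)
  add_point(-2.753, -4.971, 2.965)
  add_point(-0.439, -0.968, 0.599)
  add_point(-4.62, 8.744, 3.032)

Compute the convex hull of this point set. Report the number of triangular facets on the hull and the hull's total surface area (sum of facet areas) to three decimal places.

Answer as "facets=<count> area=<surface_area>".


Extreme-point indices: [0, 1, 2, 3, 5, 6, 8, 9, 12, 13, 14, 17, 19] — 13 of 20 on the boundary.

Facet areas (half cross-product norm):
  f1: (p6, p1, p19) → 78.0112
  f2: (p2, p6, p19) → 2.0522
  f3: (p2, p14, p19) → 55.3099
  f4: (p2, p14, p6) → 47.3081
  f5: (p9, p14, p6) → 93.6937
  f6: (p9, p13, p14) → 66.2377
  f7: (p8, p1, p3) → 29.6664
  f8: (p8, p5, p13) → 29.7256
  f9: (p8, p1, p19) → 32.0320
  f10: (p8, p5, p19) → 71.3087
  f11: (p17, p14, p19) → 62.6469
  f12: (p17, p13, p14) → 30.9157
  f13: (p17, p5, p19) → 47.0236
  f14: (p17, p5, p13) → 21.7799
  f15: (p0, p9, p3) → 54.9264
  f16: (p0, p9, p6) → 5.9074
  f17: (p0, p1, p3) → 116.6871
  f18: (p0, p6, p1) → 30.8354
  f19: (p12, p8, p3) → 29.5991
  f20: (p12, p8, p13) → 47.8084
  f21: (p12, p9, p3) → 15.4038
  f22: (p12, p9, p13) → 32.0322
Σ area = 1000.911

Check V−E+F: 13 − 33 + 22 = 2.

facets=22 area=1000.911


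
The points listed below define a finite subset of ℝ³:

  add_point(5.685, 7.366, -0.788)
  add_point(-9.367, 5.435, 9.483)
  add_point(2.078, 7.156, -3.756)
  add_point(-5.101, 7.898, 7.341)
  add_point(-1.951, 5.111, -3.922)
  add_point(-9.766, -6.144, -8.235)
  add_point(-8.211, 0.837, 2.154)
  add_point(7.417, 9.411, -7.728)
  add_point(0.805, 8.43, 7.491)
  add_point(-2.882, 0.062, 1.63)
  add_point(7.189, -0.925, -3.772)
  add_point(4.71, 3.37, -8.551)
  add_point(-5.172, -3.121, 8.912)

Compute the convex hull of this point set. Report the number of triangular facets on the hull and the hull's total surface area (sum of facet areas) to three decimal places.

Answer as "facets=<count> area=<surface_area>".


10 of the 13 inputs are extreme points: [0, 1, 3, 4, 5, 7, 8, 10, 11, 12].

Facet areas (half cross-product norm):
  f1: (p11, p7, p5) → 31.8755
  f2: (p12, p1, p5) → 85.5590
  f3: (p4, p7, p5) → 58.8397
  f4: (p4, p1, p5) → 110.0434
  f5: (p10, p11, p5) → 59.5722
  f6: (p10, p12, p5) → 141.0152
  f7: (p10, p11, p7) → 21.6592
  f8: (p8, p12, p1) → 50.6890
  f9: (p8, p10, p12) → 100.9516
  f10: (p3, p4, p7) → 58.7462
  f11: (p3, p4, p1) → 28.4085
  f12: (p3, p8, p7) → 45.6384
  f13: (p3, p8, p1) → 9.0780
  f14: (p0, p10, p7) → 33.0985
  f15: (p0, p8, p7) → 16.6757
  f16: (p0, p8, p10) → 38.0801
Σ area = 889.930

Euler: V−E+F = 10−24+16 = 2.

facets=16 area=889.930


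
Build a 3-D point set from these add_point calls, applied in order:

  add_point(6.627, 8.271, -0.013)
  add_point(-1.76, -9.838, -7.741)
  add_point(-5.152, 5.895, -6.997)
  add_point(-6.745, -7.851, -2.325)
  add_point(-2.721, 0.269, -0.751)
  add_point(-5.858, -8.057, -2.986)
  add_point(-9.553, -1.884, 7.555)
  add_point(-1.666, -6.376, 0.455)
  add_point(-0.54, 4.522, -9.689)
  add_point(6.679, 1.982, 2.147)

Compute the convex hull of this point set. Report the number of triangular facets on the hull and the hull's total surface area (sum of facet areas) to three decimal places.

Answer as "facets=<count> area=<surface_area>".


Extreme-point indices: [0, 1, 2, 3, 6, 7, 8, 9] — 8 of 10 on the boundary.

Area of each hull facet:
  f1: (p0, p9, p6) → 55.6093
  f2: (p0, p1, p9) → 52.1785
  f3: (p0, p8, p1) → 89.0571
  f4: (p7, p9, p6) → 68.2637
  f5: (p7, p1, p9) → 48.4005
  f6: (p3, p7, p6) → 33.7387
  f7: (p3, p7, p1) → 22.4809
  f8: (p2, p0, p6) → 117.6385
  f9: (p2, p0, p8) → 34.7561
  f10: (p2, p3, p6) → 85.3152
  f11: (p2, p8, p1) → 39.8487
  f12: (p2, p3, p1) → 55.5997
Σ area = 702.887

Euler characteristic 8−18+12 = 2 ✓

facets=12 area=702.887


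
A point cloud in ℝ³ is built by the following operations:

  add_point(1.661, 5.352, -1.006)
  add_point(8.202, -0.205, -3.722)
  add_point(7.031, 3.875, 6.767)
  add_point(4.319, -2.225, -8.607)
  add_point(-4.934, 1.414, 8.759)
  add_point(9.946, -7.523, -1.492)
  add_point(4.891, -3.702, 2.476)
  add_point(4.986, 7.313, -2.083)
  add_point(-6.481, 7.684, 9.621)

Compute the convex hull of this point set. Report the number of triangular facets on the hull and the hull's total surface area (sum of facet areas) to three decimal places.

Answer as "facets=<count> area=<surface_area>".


Extreme-point indices: [0, 1, 2, 3, 4, 5, 7, 8] — 8 of 9 on the boundary.

Facet areas (half cross-product norm):
  f1: (p0, p3, p8) → 45.1511
  f2: (p4, p3, p8) → 59.7575
  f3: (p4, p3, p5) → 101.8138
  f4: (p4, p2, p8) → 40.2480
  f5: (p4, p2, p5) → 88.1898
  f6: (p7, p0, p8) → 21.2936
  f7: (p7, p2, p8) → 69.1352
  f8: (p7, p0, p3) → 22.1291
  f9: (p1, p3, p5) → 25.6924
  f10: (p1, p7, p3) → 26.8212
  f11: (p1, p2, p5) → 44.1885
  f12: (p1, p7, p2) → 39.4941
Σ area = 583.914

Euler: V−E+F = 8−18+12 = 2.

facets=12 area=583.914


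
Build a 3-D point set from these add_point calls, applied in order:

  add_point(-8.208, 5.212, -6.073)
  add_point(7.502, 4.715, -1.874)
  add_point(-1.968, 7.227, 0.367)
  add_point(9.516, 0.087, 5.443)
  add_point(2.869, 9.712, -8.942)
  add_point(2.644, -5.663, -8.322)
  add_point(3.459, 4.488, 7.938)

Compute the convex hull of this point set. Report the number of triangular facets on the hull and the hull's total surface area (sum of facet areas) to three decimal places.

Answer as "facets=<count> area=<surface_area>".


7 of the 7 inputs are extreme points: [0, 1, 2, 3, 4, 5, 6].

Per-facet area ½‖(b−a)×(c−a)‖:
  f1: (p4, p5, p0) → 87.1886
  f2: (p2, p4, p0) → 47.9714
  f3: (p6, p5, p0) → 131.9731
  f4: (p6, p5, p3) → 64.1797
  f5: (p6, p2, p0) → 22.4649
  f6: (p6, p2, p4) → 45.6972
  f7: (p1, p5, p3) → 58.2665
  f8: (p1, p4, p5) → 64.0331
  f9: (p1, p6, p3) → 34.3374
  f10: (p1, p6, p4) → 45.2277
Σ area = 601.339

Euler characteristic 7−15+10 = 2 ✓

facets=10 area=601.339


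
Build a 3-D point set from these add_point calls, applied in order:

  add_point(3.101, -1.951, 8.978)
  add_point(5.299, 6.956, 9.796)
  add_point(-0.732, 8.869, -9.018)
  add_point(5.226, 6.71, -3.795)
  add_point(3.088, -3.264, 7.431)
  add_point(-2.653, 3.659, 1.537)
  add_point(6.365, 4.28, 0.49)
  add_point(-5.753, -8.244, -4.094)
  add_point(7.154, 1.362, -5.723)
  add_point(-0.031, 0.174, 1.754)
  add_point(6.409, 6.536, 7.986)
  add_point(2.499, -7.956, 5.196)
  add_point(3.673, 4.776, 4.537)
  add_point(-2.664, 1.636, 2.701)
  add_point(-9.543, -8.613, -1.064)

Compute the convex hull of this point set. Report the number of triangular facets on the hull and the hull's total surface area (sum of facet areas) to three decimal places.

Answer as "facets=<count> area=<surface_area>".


facets=18 area=807.961

11 of the 15 inputs are extreme points: [0, 1, 2, 3, 5, 7, 8, 10, 11, 13, 14].

Triangle areas on the boundary:
  f1: (p7, p2, p14) → 40.2652
  f2: (p7, p2, p8) → 91.1732
  f3: (p7, p11, p14) → 30.1988
  f4: (p7, p11, p8) → 88.7941
  f5: (p5, p2, p14) → 81.6468
  f6: (p5, p1, p2) → 65.6677
  f7: (p3, p2, p8) → 23.7810
  f8: (p0, p1, p14) → 64.7923
  f9: (p0, p11, p14) → 45.1375
  f10: (p10, p11, p8) → 97.4752
  f11: (p10, p3, p8) → 34.1783
  f12: (p10, p0, p1) → 9.8702
  f13: (p10, p0, p11) → 21.4343
  f14: (p10, p1, p2) → 16.8859
  f15: (p10, p3, p2) → 34.2835
  f16: (p13, p1, p14) → 35.9054
  f17: (p13, p5, p14) → 12.6232
  f18: (p13, p5, p1) → 13.8484
Σ area = 807.961

Euler: V−E+F = 11−27+18 = 2.


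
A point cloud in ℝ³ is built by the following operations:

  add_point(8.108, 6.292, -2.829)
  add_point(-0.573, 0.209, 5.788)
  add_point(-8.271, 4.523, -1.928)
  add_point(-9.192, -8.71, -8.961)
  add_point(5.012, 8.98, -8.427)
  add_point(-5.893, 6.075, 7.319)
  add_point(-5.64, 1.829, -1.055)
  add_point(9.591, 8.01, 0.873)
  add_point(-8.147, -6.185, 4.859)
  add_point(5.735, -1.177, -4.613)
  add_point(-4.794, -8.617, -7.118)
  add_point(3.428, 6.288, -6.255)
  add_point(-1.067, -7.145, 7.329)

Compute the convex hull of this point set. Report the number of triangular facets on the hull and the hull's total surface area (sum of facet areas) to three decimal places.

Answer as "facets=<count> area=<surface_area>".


facets=16 area=992.181

Points on the hull: [0, 2, 3, 4, 5, 7, 8, 9, 10, 12] (10 of 13).

Area of each hull facet:
  f1: (p5, p12, p7) → 116.2407
  f2: (p5, p4, p7) → 87.7731
  f3: (p9, p12, p7) → 84.8535
  f4: (p8, p12, p3) → 49.5282
  f5: (p8, p5, p12) → 47.7513
  f6: (p2, p4, p3) → 115.2410
  f7: (p2, p5, p4) → 73.9157
  f8: (p2, p8, p3) → 82.8046
  f9: (p2, p8, p5) → 56.7545
  f10: (p10, p12, p3) → 28.5079
  f11: (p10, p9, p12) → 88.4714
  f12: (p10, p4, p3) → 43.2339
  f13: (p10, p9, p4) → 65.1599
  f14: (p0, p4, p7) → 10.9486
  f15: (p0, p9, p7) → 13.1446
  f16: (p0, p9, p4) → 27.8515
Σ area = 992.181

Euler characteristic 10−24+16 = 2 ✓


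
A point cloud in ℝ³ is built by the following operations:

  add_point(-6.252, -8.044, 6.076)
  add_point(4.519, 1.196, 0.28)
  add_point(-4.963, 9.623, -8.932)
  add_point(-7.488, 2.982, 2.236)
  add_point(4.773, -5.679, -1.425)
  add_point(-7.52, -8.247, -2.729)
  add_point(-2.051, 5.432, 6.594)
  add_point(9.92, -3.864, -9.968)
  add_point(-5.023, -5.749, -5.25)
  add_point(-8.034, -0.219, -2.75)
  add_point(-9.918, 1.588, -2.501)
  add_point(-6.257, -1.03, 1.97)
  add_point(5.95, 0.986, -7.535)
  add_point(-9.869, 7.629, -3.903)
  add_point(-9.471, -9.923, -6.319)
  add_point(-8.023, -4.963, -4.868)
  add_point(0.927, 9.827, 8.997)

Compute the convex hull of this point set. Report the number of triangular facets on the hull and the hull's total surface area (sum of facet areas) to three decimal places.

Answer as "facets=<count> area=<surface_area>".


facets=16 area=1124.246

Extreme-point indices: [0, 2, 3, 4, 7, 10, 12, 13, 14, 16] — 10 of 17 on the boundary.

Facet areas (half cross-product norm):
  f1: (p2, p14, p7) → 178.8469
  f2: (p0, p14, p10) → 70.9144
  f3: (p13, p14, p10) → 19.6705
  f4: (p13, p2, p14) → 63.8639
  f5: (p13, p2, p16) → 61.8326
  f6: (p12, p16, p7) → 40.0319
  f7: (p12, p2, p7) → 23.1835
  f8: (p12, p2, p16) → 124.5165
  f9: (p4, p16, p7) → 87.8657
  f10: (p4, p0, p16) → 122.1601
  f11: (p4, p14, p7) → 76.8540
  f12: (p4, p0, p14) → 83.5357
  f13: (p3, p0, p16) → 72.4419
  f14: (p3, p13, p16) → 49.3140
  f15: (p3, p0, p10) → 32.1756
  f16: (p3, p13, p10) → 17.0389
Σ area = 1124.246

Check V−E+F: 10 − 24 + 16 = 2.


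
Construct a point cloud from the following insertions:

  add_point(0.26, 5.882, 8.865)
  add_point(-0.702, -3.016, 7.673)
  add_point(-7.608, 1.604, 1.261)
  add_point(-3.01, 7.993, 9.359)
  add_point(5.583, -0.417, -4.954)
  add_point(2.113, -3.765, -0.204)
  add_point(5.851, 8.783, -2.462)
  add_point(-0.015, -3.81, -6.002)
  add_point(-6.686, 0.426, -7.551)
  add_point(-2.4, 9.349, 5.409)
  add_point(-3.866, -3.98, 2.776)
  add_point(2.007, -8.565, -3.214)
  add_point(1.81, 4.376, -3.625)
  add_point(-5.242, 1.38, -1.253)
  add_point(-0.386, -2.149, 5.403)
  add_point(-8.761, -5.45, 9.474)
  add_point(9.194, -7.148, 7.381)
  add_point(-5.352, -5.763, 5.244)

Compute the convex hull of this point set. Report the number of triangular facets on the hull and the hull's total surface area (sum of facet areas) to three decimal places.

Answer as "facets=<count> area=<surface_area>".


facets=18 area=979.686

11 of the 18 inputs are extreme points: [0, 2, 3, 4, 6, 7, 8, 9, 11, 15, 16].

Area of each hull facet:
  f1: (p6, p8, p9) → 85.9173
  f2: (p3, p16, p15) → 126.4620
  f3: (p3, p6, p9) → 16.3703
  f4: (p11, p16, p15) → 104.6196
  f5: (p11, p8, p15) → 106.9930
  f6: (p2, p8, p9) → 40.8132
  f7: (p2, p3, p9) → 21.5108
  f8: (p2, p8, p15) → 36.1550
  f9: (p2, p3, p15) → 60.9470
  f10: (p0, p6, p16) → 101.8057
  f11: (p0, p3, p16) → 11.9906
  f12: (p0, p3, p6) → 23.8248
  f13: (p4, p6, p8) → 59.9169
  f14: (p4, p6, p16) → 67.5013
  f15: (p4, p11, p16) → 57.6308
  f16: (p7, p11, p8) → 14.0992
  f17: (p7, p4, p8) → 23.6904
  f18: (p7, p4, p11) → 19.4382
Σ area = 979.686

Euler characteristic 11−27+18 = 2 ✓


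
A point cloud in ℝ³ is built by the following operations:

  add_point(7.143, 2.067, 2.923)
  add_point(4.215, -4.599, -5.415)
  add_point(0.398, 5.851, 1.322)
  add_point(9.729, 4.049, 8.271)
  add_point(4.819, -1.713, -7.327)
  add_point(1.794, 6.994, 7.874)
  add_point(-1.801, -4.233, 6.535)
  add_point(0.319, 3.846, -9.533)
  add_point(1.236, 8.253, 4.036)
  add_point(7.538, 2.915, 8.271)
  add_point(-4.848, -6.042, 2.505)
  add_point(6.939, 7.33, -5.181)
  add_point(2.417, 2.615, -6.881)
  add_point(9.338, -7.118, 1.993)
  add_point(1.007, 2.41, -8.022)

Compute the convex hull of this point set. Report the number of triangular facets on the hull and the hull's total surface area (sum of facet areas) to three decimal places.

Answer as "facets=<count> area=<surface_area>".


Hull vertices (11/15): indices [1, 3, 4, 5, 6, 7, 8, 9, 10, 11, 13].

Facet areas (half cross-product norm):
  f1: (p8, p7, p10) → 102.2559
  f2: (p6, p13, p10) → 32.7810
  f3: (p1, p13, p10) → 56.1275
  f4: (p1, p7, p10) → 61.4659
  f5: (p11, p13, p3) → 87.1504
  f6: (p11, p8, p3) → 56.0633
  f7: (p11, p8, p7) → 46.9896
  f8: (p9, p13, p3) → 14.2917
  f9: (p9, p6, p13) → 63.0944
  f10: (p4, p1, p7) → 9.7986
  f11: (p4, p11, p7) → 30.8020
  f12: (p4, p1, p13) → 13.6369
  f13: (p4, p11, p13) → 54.8451
  f14: (p5, p9, p6) → 40.0083
  f15: (p5, p8, p10) → 31.5273
  f16: (p5, p6, p10) → 26.0273
  f17: (p5, p8, p3) → 16.5862
  f18: (p5, p9, p3) → 7.7409
Σ area = 751.192

Euler: V−E+F = 11−27+18 = 2.

facets=18 area=751.192


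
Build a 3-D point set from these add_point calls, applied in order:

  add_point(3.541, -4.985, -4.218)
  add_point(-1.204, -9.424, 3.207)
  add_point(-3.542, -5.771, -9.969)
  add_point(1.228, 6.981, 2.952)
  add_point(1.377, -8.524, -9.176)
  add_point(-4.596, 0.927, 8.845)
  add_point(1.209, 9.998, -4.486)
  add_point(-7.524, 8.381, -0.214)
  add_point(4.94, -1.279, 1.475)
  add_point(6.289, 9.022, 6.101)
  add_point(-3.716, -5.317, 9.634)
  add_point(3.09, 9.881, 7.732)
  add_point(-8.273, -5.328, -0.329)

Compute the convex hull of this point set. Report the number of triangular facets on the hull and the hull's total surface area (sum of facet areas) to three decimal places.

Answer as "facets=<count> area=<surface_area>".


facets=20 area=959.407

Points on the hull: [0, 1, 2, 4, 5, 6, 7, 8, 9, 10, 11, 12] (12 of 13).

Area of each hull facet:
  f1: (p10, p1, p12) → 35.2488
  f2: (p4, p1, p12) → 54.5210
  f3: (p4, p2, p12) → 29.4073
  f4: (p4, p6, p2) → 48.7777
  f5: (p7, p2, p12) → 73.7586
  f6: (p7, p6, p2) → 82.7148
  f7: (p8, p10, p9) → 71.0058
  f8: (p8, p10, p1) → 41.4069
  f9: (p11, p10, p9) → 30.3714
  f10: (p11, p6, p9) → 21.7522
  f11: (p11, p7, p6) → 58.2056
  f12: (p0, p4, p1) → 31.4276
  f13: (p0, p8, p1) → 32.8436
  f14: (p0, p8, p9) → 21.2853
  f15: (p0, p6, p9) → 88.1407
  f16: (p0, p4, p6) → 43.1142
  f17: (p5, p11, p10) → 28.1566
  f18: (p5, p11, p7) → 66.3110
  f19: (p5, p10, p12) → 34.3073
  f20: (p5, p7, p12) → 66.6501
Σ area = 959.407

Check V−E+F: 12 − 30 + 20 = 2.


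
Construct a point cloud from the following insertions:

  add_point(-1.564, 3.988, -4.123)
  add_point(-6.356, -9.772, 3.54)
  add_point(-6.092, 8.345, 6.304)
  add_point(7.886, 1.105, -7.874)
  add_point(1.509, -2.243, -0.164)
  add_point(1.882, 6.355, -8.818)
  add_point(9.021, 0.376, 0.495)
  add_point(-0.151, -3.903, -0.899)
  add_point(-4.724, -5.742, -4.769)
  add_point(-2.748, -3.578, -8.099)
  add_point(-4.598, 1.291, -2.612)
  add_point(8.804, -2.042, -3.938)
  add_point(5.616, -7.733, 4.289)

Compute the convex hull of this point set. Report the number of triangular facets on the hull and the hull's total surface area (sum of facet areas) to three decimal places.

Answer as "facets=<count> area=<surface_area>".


facets=16 area=811.969

10 of the 13 inputs are extreme points: [1, 2, 3, 5, 6, 8, 9, 10, 11, 12].

Per-facet area ½‖(b−a)×(c−a)‖:
  f1: (p5, p2, p6) → 107.4629
  f2: (p3, p5, p6) → 32.7539
  f3: (p12, p2, p1) → 109.4941
  f4: (p12, p2, p6) → 86.3104
  f5: (p10, p5, p2) → 57.2256
  f6: (p9, p3, p5) → 42.2897
  f7: (p9, p10, p5) → 37.4779
  f8: (p11, p3, p6) → 11.9322
  f9: (p11, p12, p6) → 24.1412
  f10: (p11, p9, p3) → 29.6948
  f11: (p11, p9, p12) → 64.7124
  f12: (p8, p9, p10) → 15.7834
  f13: (p8, p2, p1) → 82.1516
  f14: (p8, p10, p2) → 24.5160
  f15: (p8, p12, p1) → 56.0273
  f16: (p8, p9, p12) → 29.9958
Σ area = 811.969

Check V−E+F: 10 − 24 + 16 = 2.


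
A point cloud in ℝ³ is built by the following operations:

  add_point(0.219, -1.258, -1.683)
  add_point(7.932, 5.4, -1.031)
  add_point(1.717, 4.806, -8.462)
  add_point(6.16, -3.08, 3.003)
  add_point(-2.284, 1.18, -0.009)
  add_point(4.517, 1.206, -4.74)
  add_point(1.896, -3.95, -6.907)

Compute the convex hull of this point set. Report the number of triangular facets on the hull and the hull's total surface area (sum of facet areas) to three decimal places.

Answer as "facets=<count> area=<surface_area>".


facets=10 area=265.640

Points on the hull: [0, 1, 2, 3, 4, 5, 6] (7 of 7).

Area of each hull facet:
  f1: (p3, p1, p4) → 44.4060
  f2: (p6, p3, p1) → 50.1774
  f3: (p2, p1, p4) → 45.2660
  f4: (p2, p6, p4) → 38.7566
  f5: (p0, p3, p4) → 13.9442
  f6: (p0, p6, p4) → 6.7117
  f7: (p0, p6, p3) → 23.2917
  f8: (p5, p6, p1) → 6.1207
  f9: (p5, p2, p1) → 18.8548
  f10: (p5, p2, p6) → 18.1111
Σ area = 265.640

Euler: V−E+F = 7−15+10 = 2.


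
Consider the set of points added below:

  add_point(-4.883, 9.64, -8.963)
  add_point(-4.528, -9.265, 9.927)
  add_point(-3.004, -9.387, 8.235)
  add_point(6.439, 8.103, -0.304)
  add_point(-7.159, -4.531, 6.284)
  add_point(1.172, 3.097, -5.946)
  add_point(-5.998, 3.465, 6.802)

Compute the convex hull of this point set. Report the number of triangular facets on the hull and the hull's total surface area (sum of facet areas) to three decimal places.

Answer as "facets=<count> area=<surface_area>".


facets=10 area=571.830

Hull vertices (7/7): indices [0, 1, 2, 3, 4, 5, 6].

Area of each hull facet:
  f1: (p2, p0, p4) → 53.9410
  f2: (p6, p0, p4) → 65.3195
  f3: (p6, p0, p3) → 101.7156
  f4: (p5, p0, p3) → 42.5305
  f5: (p5, p2, p3) → 88.9745
  f6: (p5, p2, p0) → 76.3628
  f7: (p1, p2, p3) → 20.7394
  f8: (p1, p6, p3) → 94.1726
  f9: (p1, p2, p4) → 7.4005
  f10: (p1, p6, p4) → 20.6740
Σ area = 571.830

Euler: V−E+F = 7−15+10 = 2.


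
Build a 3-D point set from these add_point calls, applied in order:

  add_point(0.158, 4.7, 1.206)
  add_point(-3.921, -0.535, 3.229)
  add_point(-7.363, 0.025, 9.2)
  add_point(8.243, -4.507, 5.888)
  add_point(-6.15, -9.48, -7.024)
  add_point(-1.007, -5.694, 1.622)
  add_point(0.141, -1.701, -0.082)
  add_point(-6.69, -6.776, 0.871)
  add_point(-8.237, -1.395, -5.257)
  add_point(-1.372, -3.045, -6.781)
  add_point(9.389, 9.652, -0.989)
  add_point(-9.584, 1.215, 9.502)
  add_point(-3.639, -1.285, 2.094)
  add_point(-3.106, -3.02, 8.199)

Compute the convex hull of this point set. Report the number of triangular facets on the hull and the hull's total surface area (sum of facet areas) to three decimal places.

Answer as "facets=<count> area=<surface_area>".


facets=14 area=821.104

9 of the 14 inputs are extreme points: [2, 3, 4, 7, 8, 9, 10, 11, 13].

Facet areas (half cross-product norm):
  f1: (p3, p10, p11) → 149.4079
  f2: (p8, p10, p11) → 156.1086
  f3: (p8, p4, p11) → 59.1542
  f4: (p7, p4, p11) → 21.9273
  f5: (p7, p3, p4) → 63.8268
  f6: (p9, p8, p10) → 59.7042
  f7: (p9, p8, p4) → 26.8273
  f8: (p9, p3, p10) → 116.3691
  f9: (p9, p3, p4) → 60.8945
  f10: (p13, p7, p11) → 35.2242
  f11: (p13, p7, p3) → 51.6417
  f12: (p2, p3, p11) → 4.6354
  f13: (p2, p13, p11) → 0.9789
  f14: (p2, p13, p3) → 14.4040
Σ area = 821.104

Euler: V−E+F = 9−21+14 = 2.


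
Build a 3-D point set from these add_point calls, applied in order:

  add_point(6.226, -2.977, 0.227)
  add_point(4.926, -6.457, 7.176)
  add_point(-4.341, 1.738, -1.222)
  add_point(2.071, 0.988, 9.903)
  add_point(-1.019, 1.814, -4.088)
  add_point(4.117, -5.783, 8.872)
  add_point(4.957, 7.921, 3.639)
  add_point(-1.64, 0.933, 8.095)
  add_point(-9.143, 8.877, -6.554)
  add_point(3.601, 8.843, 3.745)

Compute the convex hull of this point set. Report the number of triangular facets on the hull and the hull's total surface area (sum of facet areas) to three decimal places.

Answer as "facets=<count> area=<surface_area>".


facets=16 area=521.109

10 of the 10 inputs are extreme points: [0, 1, 2, 3, 4, 5, 6, 7, 8, 9].

Per-facet area ½‖(b−a)×(c−a)‖:
  f1: (p6, p1, p0) → 44.8303
  f2: (p9, p6, p8) → 10.7448
  f3: (p9, p6, p3) → 7.9831
  f4: (p4, p1, p0) → 33.3674
  f5: (p4, p2, p1) → 32.6636
  f6: (p4, p2, p8) → 22.2081
  f7: (p4, p6, p8) → 62.4258
  f8: (p4, p6, p0) → 50.5932
  f9: (p7, p2, p8) → 35.4600
  f10: (p7, p9, p8) → 84.8254
  f11: (p7, p9, p3) → 20.6915
  f12: (p5, p2, p1) → 14.9117
  f13: (p5, p7, p2) → 40.8540
  f14: (p5, p7, p3) → 14.5099
  f15: (p5, p6, p1) → 14.6651
  f16: (p5, p6, p3) → 30.3752
Σ area = 521.109

Euler: V−E+F = 10−24+16 = 2.


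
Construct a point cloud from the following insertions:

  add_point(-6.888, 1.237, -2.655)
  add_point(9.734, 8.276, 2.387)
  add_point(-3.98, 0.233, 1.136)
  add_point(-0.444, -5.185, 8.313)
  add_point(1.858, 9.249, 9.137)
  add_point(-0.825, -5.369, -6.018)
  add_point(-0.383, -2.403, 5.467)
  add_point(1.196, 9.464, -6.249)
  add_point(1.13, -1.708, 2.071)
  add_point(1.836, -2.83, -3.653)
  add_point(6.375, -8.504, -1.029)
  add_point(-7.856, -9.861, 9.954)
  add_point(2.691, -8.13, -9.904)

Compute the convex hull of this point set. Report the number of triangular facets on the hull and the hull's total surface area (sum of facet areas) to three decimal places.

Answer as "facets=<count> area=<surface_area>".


Hull vertices (8/13): indices [0, 1, 3, 4, 7, 10, 11, 12].

Area of each hull facet:
  f1: (p12, p7, p1) → 110.0067
  f2: (p4, p7, p1) → 63.3608
  f3: (p10, p12, p11) → 83.6345
  f4: (p10, p12, p1) → 81.9071
  f5: (p0, p4, p11) → 138.3460
  f6: (p0, p4, p7) → 89.3690
  f7: (p0, p12, p11) → 128.1396
  f8: (p0, p12, p7) → 91.0618
  f9: (p3, p4, p1) → 76.2563
  f10: (p3, p10, p1) → 99.8807
  f11: (p3, p4, p11) → 50.2855
  f12: (p3, p10, p11) → 47.3670
Σ area = 1059.615

Euler characteristic 8−18+12 = 2 ✓

facets=12 area=1059.615


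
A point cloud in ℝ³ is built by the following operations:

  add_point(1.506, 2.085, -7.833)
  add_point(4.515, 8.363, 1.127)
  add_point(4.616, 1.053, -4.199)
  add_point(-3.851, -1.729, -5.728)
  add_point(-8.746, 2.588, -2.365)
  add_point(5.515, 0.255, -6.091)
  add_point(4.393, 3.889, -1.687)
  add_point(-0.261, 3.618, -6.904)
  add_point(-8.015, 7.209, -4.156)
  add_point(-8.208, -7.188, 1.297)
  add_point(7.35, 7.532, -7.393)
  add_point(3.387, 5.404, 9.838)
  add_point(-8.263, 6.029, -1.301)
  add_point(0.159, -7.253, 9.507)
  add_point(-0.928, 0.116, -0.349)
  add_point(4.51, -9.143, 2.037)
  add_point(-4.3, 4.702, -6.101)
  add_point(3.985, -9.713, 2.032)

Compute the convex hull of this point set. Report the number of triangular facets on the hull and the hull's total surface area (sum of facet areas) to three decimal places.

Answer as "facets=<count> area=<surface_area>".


Points on the hull: [0, 1, 3, 4, 5, 8, 9, 10, 11, 12, 13, 15, 16, 17] (14 of 18).

Triangle areas on the boundary:
  f1: (p8, p3, p4) → 17.6477
  f2: (p15, p11, p10) → 137.0824
  f3: (p15, p13, p17) → 3.3785
  f4: (p15, p13, p11) → 57.4811
  f5: (p5, p3, p17) → 59.2003
  f6: (p5, p15, p10) → 24.9221
  f7: (p5, p15, p17) → 3.8462
  f8: (p9, p3, p4) → 34.7592
  f9: (p9, p13, p17) → 49.1649
  f10: (p9, p3, p17) → 59.3721
  f11: (p12, p8, p4) → 5.6021
  f12: (p12, p8, p11) → 20.1245
  f13: (p12, p9, p4) → 11.9766
  f14: (p12, p13, p11) → 104.0525
  f15: (p12, p9, p13) → 78.1343
  f16: (p1, p11, p10) → 18.4899
  f17: (p1, p8, p10) → 61.3102
  f18: (p1, p8, p11) → 61.6226
  f19: (p16, p8, p10) → 22.2097
  f20: (p16, p8, p3) → 13.2674
  f21: (p0, p5, p10) → 17.5720
  f22: (p0, p5, p3) → 15.4377
  f23: (p0, p16, p10) → 24.6510
  f24: (p0, p16, p3) → 19.1260
Σ area = 920.431

Euler characteristic 14−36+24 = 2 ✓

facets=24 area=920.431
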